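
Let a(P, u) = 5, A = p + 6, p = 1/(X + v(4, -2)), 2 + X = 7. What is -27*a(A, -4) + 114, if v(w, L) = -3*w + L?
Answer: -21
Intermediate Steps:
v(w, L) = L - 3*w
X = 5 (X = -2 + 7 = 5)
p = -⅑ (p = 1/(5 + (-2 - 3*4)) = 1/(5 + (-2 - 12)) = 1/(5 - 14) = 1/(-9) = -⅑ ≈ -0.11111)
A = 53/9 (A = -⅑ + 6 = 53/9 ≈ 5.8889)
-27*a(A, -4) + 114 = -27*5 + 114 = -135 + 114 = -21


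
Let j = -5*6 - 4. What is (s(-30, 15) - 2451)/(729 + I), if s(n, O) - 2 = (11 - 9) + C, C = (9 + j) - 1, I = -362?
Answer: -2473/367 ≈ -6.7384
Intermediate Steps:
j = -34 (j = -30 - 4 = -34)
C = -26 (C = (9 - 34) - 1 = -25 - 1 = -26)
s(n, O) = -22 (s(n, O) = 2 + ((11 - 9) - 26) = 2 + (2 - 26) = 2 - 24 = -22)
(s(-30, 15) - 2451)/(729 + I) = (-22 - 2451)/(729 - 362) = -2473/367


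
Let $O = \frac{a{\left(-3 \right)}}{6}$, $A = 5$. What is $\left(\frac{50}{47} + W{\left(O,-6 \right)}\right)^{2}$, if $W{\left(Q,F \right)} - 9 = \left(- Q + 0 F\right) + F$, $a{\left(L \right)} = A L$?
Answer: $\frac{380689}{8836} \approx 43.084$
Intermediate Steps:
$a{\left(L \right)} = 5 L$
$O = - \frac{5}{2}$ ($O = \frac{5 \left(-3\right)}{6} = \left(-15\right) \frac{1}{6} = - \frac{5}{2} \approx -2.5$)
$W{\left(Q,F \right)} = 9 + F - Q$ ($W{\left(Q,F \right)} = 9 + \left(\left(- Q + 0 F\right) + F\right) = 9 + \left(\left(- Q + 0\right) + F\right) = 9 + \left(- Q + F\right) = 9 + \left(F - Q\right) = 9 + F - Q$)
$\left(\frac{50}{47} + W{\left(O,-6 \right)}\right)^{2} = \left(\frac{50}{47} - - \frac{11}{2}\right)^{2} = \left(50 \cdot \frac{1}{47} + \left(9 - 6 + \frac{5}{2}\right)\right)^{2} = \left(\frac{50}{47} + \frac{11}{2}\right)^{2} = \left(\frac{617}{94}\right)^{2} = \frac{380689}{8836}$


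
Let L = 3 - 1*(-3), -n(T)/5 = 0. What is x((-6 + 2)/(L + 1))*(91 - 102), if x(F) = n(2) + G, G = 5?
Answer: -55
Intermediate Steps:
n(T) = 0 (n(T) = -5*0 = 0)
L = 6 (L = 3 + 3 = 6)
x(F) = 5 (x(F) = 0 + 5 = 5)
x((-6 + 2)/(L + 1))*(91 - 102) = 5*(91 - 102) = 5*(-11) = -55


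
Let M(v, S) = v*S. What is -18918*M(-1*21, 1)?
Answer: 397278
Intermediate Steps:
M(v, S) = S*v
-18918*M(-1*21, 1) = -18918*(-1*21) = -18918*(-21) = 397278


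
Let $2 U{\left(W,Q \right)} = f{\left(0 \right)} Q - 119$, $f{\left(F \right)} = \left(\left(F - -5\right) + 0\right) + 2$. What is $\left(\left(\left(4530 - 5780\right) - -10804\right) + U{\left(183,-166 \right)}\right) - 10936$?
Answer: $- \frac{4045}{2} \approx -2022.5$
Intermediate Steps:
$f{\left(F \right)} = 7 + F$ ($f{\left(F \right)} = \left(\left(F + 5\right) + 0\right) + 2 = \left(\left(5 + F\right) + 0\right) + 2 = \left(5 + F\right) + 2 = 7 + F$)
$U{\left(W,Q \right)} = - \frac{119}{2} + \frac{7 Q}{2}$ ($U{\left(W,Q \right)} = \frac{\left(7 + 0\right) Q - 119}{2} = \frac{7 Q - 119}{2} = \frac{-119 + 7 Q}{2} = - \frac{119}{2} + \frac{7 Q}{2}$)
$\left(\left(\left(4530 - 5780\right) - -10804\right) + U{\left(183,-166 \right)}\right) - 10936 = \left(\left(\left(4530 - 5780\right) - -10804\right) + \left(- \frac{119}{2} + \frac{7}{2} \left(-166\right)\right)\right) - 10936 = \left(\left(-1250 + 10804\right) - \frac{1281}{2}\right) - 10936 = \left(9554 - \frac{1281}{2}\right) - 10936 = \frac{17827}{2} - 10936 = - \frac{4045}{2}$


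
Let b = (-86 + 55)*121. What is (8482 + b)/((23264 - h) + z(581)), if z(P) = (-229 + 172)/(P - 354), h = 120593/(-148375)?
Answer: 159345402375/783576609236 ≈ 0.20336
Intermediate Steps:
h = -120593/148375 (h = 120593*(-1/148375) = -120593/148375 ≈ -0.81276)
z(P) = -57/(-354 + P)
b = -3751 (b = -31*121 = -3751)
(8482 + b)/((23264 - h) + z(581)) = (8482 - 3751)/((23264 - 1*(-120593/148375)) - 57/(-354 + 581)) = 4731/((23264 + 120593/148375) - 57/227) = 4731/(3451916593/148375 - 57*1/227) = 4731/(3451916593/148375 - 57/227) = 4731/(783576609236/33681125) = 4731*(33681125/783576609236) = 159345402375/783576609236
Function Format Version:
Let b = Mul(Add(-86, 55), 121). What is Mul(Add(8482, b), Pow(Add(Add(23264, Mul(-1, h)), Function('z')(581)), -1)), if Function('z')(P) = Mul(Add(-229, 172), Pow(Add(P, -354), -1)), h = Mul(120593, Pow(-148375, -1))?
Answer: Rational(159345402375, 783576609236) ≈ 0.20336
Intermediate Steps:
h = Rational(-120593, 148375) (h = Mul(120593, Rational(-1, 148375)) = Rational(-120593, 148375) ≈ -0.81276)
Function('z')(P) = Mul(-57, Pow(Add(-354, P), -1))
b = -3751 (b = Mul(-31, 121) = -3751)
Mul(Add(8482, b), Pow(Add(Add(23264, Mul(-1, h)), Function('z')(581)), -1)) = Mul(Add(8482, -3751), Pow(Add(Add(23264, Mul(-1, Rational(-120593, 148375))), Mul(-57, Pow(Add(-354, 581), -1))), -1)) = Mul(4731, Pow(Add(Add(23264, Rational(120593, 148375)), Mul(-57, Pow(227, -1))), -1)) = Mul(4731, Pow(Add(Rational(3451916593, 148375), Mul(-57, Rational(1, 227))), -1)) = Mul(4731, Pow(Add(Rational(3451916593, 148375), Rational(-57, 227)), -1)) = Mul(4731, Pow(Rational(783576609236, 33681125), -1)) = Mul(4731, Rational(33681125, 783576609236)) = Rational(159345402375, 783576609236)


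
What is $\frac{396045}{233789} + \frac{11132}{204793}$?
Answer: $\frac{83709782833}{47878350677} \approx 1.7484$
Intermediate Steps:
$\frac{396045}{233789} + \frac{11132}{204793} = \frac{83709782833}{47878350677}$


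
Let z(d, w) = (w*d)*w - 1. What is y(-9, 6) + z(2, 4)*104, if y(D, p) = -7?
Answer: 3217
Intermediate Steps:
z(d, w) = -1 + d*w² (z(d, w) = (d*w)*w - 1 = d*w² - 1 = -1 + d*w²)
y(-9, 6) + z(2, 4)*104 = -7 + (-1 + 2*4²)*104 = -7 + (-1 + 2*16)*104 = -7 + (-1 + 32)*104 = -7 + 31*104 = -7 + 3224 = 3217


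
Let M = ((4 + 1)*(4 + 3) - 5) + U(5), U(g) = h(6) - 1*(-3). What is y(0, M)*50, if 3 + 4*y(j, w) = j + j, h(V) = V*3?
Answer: -75/2 ≈ -37.500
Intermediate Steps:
h(V) = 3*V
U(g) = 21 (U(g) = 3*6 - 1*(-3) = 18 + 3 = 21)
M = 51 (M = ((4 + 1)*(4 + 3) - 5) + 21 = (5*7 - 5) + 21 = (35 - 5) + 21 = 30 + 21 = 51)
y(j, w) = -¾ + j/2 (y(j, w) = -¾ + (j + j)/4 = -¾ + (2*j)/4 = -¾ + j/2)
y(0, M)*50 = (-¾ + (½)*0)*50 = (-¾ + 0)*50 = -¾*50 = -75/2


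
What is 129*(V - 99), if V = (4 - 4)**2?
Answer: -12771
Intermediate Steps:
V = 0 (V = 0**2 = 0)
129*(V - 99) = 129*(0 - 99) = 129*(-99) = -12771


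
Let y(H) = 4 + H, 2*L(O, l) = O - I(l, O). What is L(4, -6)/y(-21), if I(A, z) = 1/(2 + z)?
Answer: -23/204 ≈ -0.11275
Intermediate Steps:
L(O, l) = O/2 - 1/(2*(2 + O)) (L(O, l) = (O - 1/(2 + O))/2 = O/2 - 1/(2*(2 + O)))
L(4, -6)/y(-21) = ((-1 + 4*(2 + 4))/(2*(2 + 4)))/(4 - 21) = ((½)*(-1 + 4*6)/6)/(-17) = ((½)*(⅙)*(-1 + 24))*(-1/17) = ((½)*(⅙)*23)*(-1/17) = (23/12)*(-1/17) = -23/204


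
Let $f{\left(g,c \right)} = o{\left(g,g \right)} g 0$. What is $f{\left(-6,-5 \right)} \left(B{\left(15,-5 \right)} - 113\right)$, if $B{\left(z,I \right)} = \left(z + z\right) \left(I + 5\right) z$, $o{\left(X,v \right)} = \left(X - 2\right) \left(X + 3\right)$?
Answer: $0$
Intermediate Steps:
$o{\left(X,v \right)} = \left(-2 + X\right) \left(3 + X\right)$
$B{\left(z,I \right)} = 2 z^{2} \left(5 + I\right)$ ($B{\left(z,I \right)} = 2 z \left(5 + I\right) z = 2 z^{2} \left(5 + I\right)$)
$f{\left(g,c \right)} = 0$ ($f{\left(g,c \right)} = \left(-6 + g + g^{2}\right) g 0 = g \left(-6 + g + g^{2}\right) 0 = 0$)
$f{\left(-6,-5 \right)} \left(B{\left(15,-5 \right)} - 113\right) = 0 \left(2 \cdot 15^{2} \left(5 - 5\right) - 113\right) = 0 \left(2 \cdot 225 \cdot 0 - 113\right) = 0 \left(0 - 113\right) = 0 \left(-113\right) = 0$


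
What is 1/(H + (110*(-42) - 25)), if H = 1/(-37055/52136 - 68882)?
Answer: -3591269007/16681444589651 ≈ -0.00021529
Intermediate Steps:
H = -52136/3591269007 (H = 1/(-37055*1/52136 - 68882) = 1/(-37055/52136 - 68882) = 1/(-3591269007/52136) = -52136/3591269007 ≈ -1.4517e-5)
1/(H + (110*(-42) - 25)) = 1/(-52136/3591269007 + (110*(-42) - 25)) = 1/(-52136/3591269007 + (-4620 - 25)) = 1/(-52136/3591269007 - 4645) = 1/(-16681444589651/3591269007) = -3591269007/16681444589651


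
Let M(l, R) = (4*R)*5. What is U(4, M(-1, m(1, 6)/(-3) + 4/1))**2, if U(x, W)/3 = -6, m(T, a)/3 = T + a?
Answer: 324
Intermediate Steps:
m(T, a) = 3*T + 3*a (m(T, a) = 3*(T + a) = 3*T + 3*a)
M(l, R) = 20*R
U(x, W) = -18 (U(x, W) = 3*(-6) = -18)
U(4, M(-1, m(1, 6)/(-3) + 4/1))**2 = (-18)**2 = 324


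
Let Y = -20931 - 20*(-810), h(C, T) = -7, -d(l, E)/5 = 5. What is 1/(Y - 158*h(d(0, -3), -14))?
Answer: -1/3625 ≈ -0.00027586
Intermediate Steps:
d(l, E) = -25 (d(l, E) = -5*5 = -25)
Y = -4731 (Y = -20931 - 1*(-16200) = -20931 + 16200 = -4731)
1/(Y - 158*h(d(0, -3), -14)) = 1/(-4731 - 158*(-7)) = 1/(-4731 + 1106) = 1/(-3625) = -1/3625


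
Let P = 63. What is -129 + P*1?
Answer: -66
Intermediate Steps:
-129 + P*1 = -129 + 63*1 = -129 + 63 = -66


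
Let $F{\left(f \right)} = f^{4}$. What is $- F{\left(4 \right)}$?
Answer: $-256$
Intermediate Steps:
$- F{\left(4 \right)} = - 4^{4} = \left(-1\right) 256 = -256$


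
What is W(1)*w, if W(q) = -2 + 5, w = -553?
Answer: -1659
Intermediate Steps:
W(q) = 3
W(1)*w = 3*(-553) = -1659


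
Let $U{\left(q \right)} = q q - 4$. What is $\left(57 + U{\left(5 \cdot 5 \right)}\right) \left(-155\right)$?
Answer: $-105090$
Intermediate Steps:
$U{\left(q \right)} = -4 + q^{2}$ ($U{\left(q \right)} = q^{2} - 4 = -4 + q^{2}$)
$\left(57 + U{\left(5 \cdot 5 \right)}\right) \left(-155\right) = \left(57 - \left(4 - \left(5 \cdot 5\right)^{2}\right)\right) \left(-155\right) = \left(57 - \left(4 - 25^{2}\right)\right) \left(-155\right) = \left(57 + \left(-4 + 625\right)\right) \left(-155\right) = \left(57 + 621\right) \left(-155\right) = 678 \left(-155\right) = -105090$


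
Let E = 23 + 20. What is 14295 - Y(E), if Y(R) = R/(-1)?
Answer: 14338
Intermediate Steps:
E = 43
Y(R) = -R (Y(R) = R*(-1) = -R)
14295 - Y(E) = 14295 - (-1)*43 = 14295 - 1*(-43) = 14295 + 43 = 14338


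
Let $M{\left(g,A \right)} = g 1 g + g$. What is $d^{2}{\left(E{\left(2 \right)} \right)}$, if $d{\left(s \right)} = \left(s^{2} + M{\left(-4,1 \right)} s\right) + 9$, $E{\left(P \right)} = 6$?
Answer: $13689$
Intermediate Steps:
$M{\left(g,A \right)} = g + g^{2}$ ($M{\left(g,A \right)} = g g + g = g^{2} + g = g + g^{2}$)
$d{\left(s \right)} = 9 + s^{2} + 12 s$ ($d{\left(s \right)} = \left(s^{2} + - 4 \left(1 - 4\right) s\right) + 9 = \left(s^{2} + \left(-4\right) \left(-3\right) s\right) + 9 = \left(s^{2} + 12 s\right) + 9 = 9 + s^{2} + 12 s$)
$d^{2}{\left(E{\left(2 \right)} \right)} = \left(9 + 6^{2} + 12 \cdot 6\right)^{2} = \left(9 + 36 + 72\right)^{2} = 117^{2} = 13689$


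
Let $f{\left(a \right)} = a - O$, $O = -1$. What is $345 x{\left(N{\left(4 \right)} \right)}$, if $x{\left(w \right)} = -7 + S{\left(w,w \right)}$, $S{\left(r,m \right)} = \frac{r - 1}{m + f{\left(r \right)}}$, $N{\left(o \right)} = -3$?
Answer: $-2139$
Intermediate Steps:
$f{\left(a \right)} = 1 + a$ ($f{\left(a \right)} = a - -1 = a + 1 = 1 + a$)
$S{\left(r,m \right)} = \frac{-1 + r}{1 + m + r}$ ($S{\left(r,m \right)} = \frac{r - 1}{m + \left(1 + r\right)} = \frac{-1 + r}{1 + m + r}$)
$x{\left(w \right)} = -7 + \frac{-1 + w}{1 + 2 w}$ ($x{\left(w \right)} = -7 + \frac{-1 + w}{1 + w + w} = -7 + \frac{-1 + w}{1 + 2 w}$)
$345 x{\left(N{\left(4 \right)} \right)} = 345 \frac{-8 - -39}{1 + 2 \left(-3\right)} = 345 \frac{-8 + 39}{1 - 6} = 345 \frac{1}{-5} \cdot 31 = 345 \left(\left(- \frac{1}{5}\right) 31\right) = 345 \left(- \frac{31}{5}\right) = -2139$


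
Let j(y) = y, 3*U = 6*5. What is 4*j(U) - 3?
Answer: 37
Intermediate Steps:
U = 10 (U = (6*5)/3 = (1/3)*30 = 10)
4*j(U) - 3 = 4*10 - 3 = 40 - 3 = 37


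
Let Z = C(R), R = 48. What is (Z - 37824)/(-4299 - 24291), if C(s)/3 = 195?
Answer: 12413/9530 ≈ 1.3025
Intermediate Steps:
C(s) = 585 (C(s) = 3*195 = 585)
Z = 585
(Z - 37824)/(-4299 - 24291) = (585 - 37824)/(-4299 - 24291) = -37239/(-28590) = -37239*(-1/28590) = 12413/9530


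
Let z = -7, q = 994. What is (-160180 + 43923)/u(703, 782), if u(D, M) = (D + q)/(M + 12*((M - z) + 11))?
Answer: -1206980174/1697 ≈ -7.1124e+5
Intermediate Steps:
u(D, M) = (994 + D)/(216 + 13*M) (u(D, M) = (D + 994)/(M + 12*((M - 1*(-7)) + 11)) = (994 + D)/(M + 12*((M + 7) + 11)) = (994 + D)/(M + 12*((7 + M) + 11)) = (994 + D)/(M + 12*(18 + M)) = (994 + D)/(M + (216 + 12*M)) = (994 + D)/(216 + 13*M))
(-160180 + 43923)/u(703, 782) = (-160180 + 43923)/(((994 + 703)/(216 + 13*782))) = -116257/(1697/(216 + 10166)) = -116257/(1697/10382) = -116257/((1/10382)*1697) = -116257/1697/10382 = -116257*10382/1697 = -1206980174/1697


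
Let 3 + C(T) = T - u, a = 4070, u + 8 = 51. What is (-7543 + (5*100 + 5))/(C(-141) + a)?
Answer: -7038/3883 ≈ -1.8125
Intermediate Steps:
u = 43 (u = -8 + 51 = 43)
C(T) = -46 + T (C(T) = -3 + (T - 1*43) = -3 + (T - 43) = -3 + (-43 + T) = -46 + T)
(-7543 + (5*100 + 5))/(C(-141) + a) = (-7543 + (5*100 + 5))/((-46 - 141) + 4070) = (-7543 + (500 + 5))/(-187 + 4070) = (-7543 + 505)/3883 = -7038*1/3883 = -7038/3883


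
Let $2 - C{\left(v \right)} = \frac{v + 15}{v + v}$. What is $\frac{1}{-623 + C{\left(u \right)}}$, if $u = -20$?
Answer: $- \frac{8}{4969} \approx -0.00161$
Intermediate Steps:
$C{\left(v \right)} = 2 - \frac{15 + v}{2 v}$ ($C{\left(v \right)} = 2 - \frac{v + 15}{v + v} = 2 - \frac{15 + v}{2 v}$)
$\frac{1}{-623 + C{\left(u \right)}} = \frac{1}{-623 + \frac{3 \left(-5 - 20\right)}{2 \left(-20\right)}} = \frac{1}{-623 + \frac{3}{2} \left(- \frac{1}{20}\right) \left(-25\right)} = \frac{1}{-623 + \frac{15}{8}} = \frac{1}{- \frac{4969}{8}} = - \frac{8}{4969}$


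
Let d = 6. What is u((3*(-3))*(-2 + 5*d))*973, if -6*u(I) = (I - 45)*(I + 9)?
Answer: -23407461/2 ≈ -1.1704e+7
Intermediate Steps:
u(I) = -(-45 + I)*(9 + I)/6 (u(I) = -(I - 45)*(I + 9)/6 = -(-45 + I)*(9 + I)/6)
u((3*(-3))*(-2 + 5*d))*973 = (135/2 + 6*((3*(-3))*(-2 + 5*6)) - 81*(-2 + 5*6)²/6)*973 = (135/2 + 6*(-9*(-2 + 30)) - 81*(-2 + 30)²/6)*973 = (135/2 + 6*(-9*28) - (-9*28)²/6)*973 = (135/2 + 6*(-252) - ⅙*(-252)²)*973 = (135/2 - 1512 - ⅙*63504)*973 = (135/2 - 1512 - 10584)*973 = -24057/2*973 = -23407461/2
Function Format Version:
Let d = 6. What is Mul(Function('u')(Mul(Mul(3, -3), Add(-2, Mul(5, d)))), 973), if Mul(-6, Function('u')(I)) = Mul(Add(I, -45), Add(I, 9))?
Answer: Rational(-23407461, 2) ≈ -1.1704e+7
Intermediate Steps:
Function('u')(I) = Mul(Rational(-1, 6), Add(-45, I), Add(9, I)) (Function('u')(I) = Mul(Rational(-1, 6), Mul(Add(I, -45), Add(I, 9))) = Mul(Rational(-1, 6), Mul(Add(-45, I), Add(9, I))) = Mul(Rational(-1, 6), Add(-45, I), Add(9, I)))
Mul(Function('u')(Mul(Mul(3, -3), Add(-2, Mul(5, d)))), 973) = Mul(Add(Rational(135, 2), Mul(6, Mul(Mul(3, -3), Add(-2, Mul(5, 6)))), Mul(Rational(-1, 6), Pow(Mul(Mul(3, -3), Add(-2, Mul(5, 6))), 2))), 973) = Mul(Add(Rational(135, 2), Mul(6, Mul(-9, Add(-2, 30))), Mul(Rational(-1, 6), Pow(Mul(-9, Add(-2, 30)), 2))), 973) = Mul(Add(Rational(135, 2), Mul(6, Mul(-9, 28)), Mul(Rational(-1, 6), Pow(Mul(-9, 28), 2))), 973) = Mul(Add(Rational(135, 2), Mul(6, -252), Mul(Rational(-1, 6), Pow(-252, 2))), 973) = Mul(Add(Rational(135, 2), -1512, Mul(Rational(-1, 6), 63504)), 973) = Mul(Add(Rational(135, 2), -1512, -10584), 973) = Mul(Rational(-24057, 2), 973) = Rational(-23407461, 2)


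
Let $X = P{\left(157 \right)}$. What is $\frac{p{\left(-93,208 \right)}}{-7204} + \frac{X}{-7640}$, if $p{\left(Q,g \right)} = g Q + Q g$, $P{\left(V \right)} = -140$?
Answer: $\frac{3707311}{687982} \approx 5.3887$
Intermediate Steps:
$p{\left(Q,g \right)} = 2 Q g$ ($p{\left(Q,g \right)} = Q g + Q g = 2 Q g$)
$X = -140$
$\frac{p{\left(-93,208 \right)}}{-7204} + \frac{X}{-7640} = \frac{2 \left(-93\right) 208}{-7204} - \frac{140}{-7640} = \left(-38688\right) \left(- \frac{1}{7204}\right) - - \frac{7}{382} = \frac{9672}{1801} + \frac{7}{382} = \frac{3707311}{687982}$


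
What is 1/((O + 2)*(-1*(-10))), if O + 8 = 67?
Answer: 1/610 ≈ 0.0016393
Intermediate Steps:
O = 59 (O = -8 + 67 = 59)
1/((O + 2)*(-1*(-10))) = 1/((59 + 2)*(-1*(-10))) = 1/(61*10) = 1/610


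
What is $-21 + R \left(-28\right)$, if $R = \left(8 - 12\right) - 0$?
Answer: $91$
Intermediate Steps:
$R = -4$ ($R = -4 + 0 = -4$)
$-21 + R \left(-28\right) = -21 - -112 = -21 + 112 = 91$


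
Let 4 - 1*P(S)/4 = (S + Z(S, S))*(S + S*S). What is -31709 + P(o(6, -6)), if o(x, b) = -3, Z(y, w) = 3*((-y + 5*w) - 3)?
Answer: -30541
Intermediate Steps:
Z(y, w) = -9 - 3*y + 15*w (Z(y, w) = 3*(-3 - y + 5*w) = -9 - 3*y + 15*w)
P(S) = 16 - 4*(-9 + 13*S)*(S + S²) (P(S) = 16 - 4*(S + (-9 - 3*S + 15*S))*(S + S*S) = 16 - 4*(S + (-9 + 12*S))*(S + S²) = 16 - 4*(-9 + 13*S)*(S + S²))
-31709 + P(o(6, -6)) = -31709 + (16 - 52*(-3)³ - 16*(-3)² + 36*(-3)) = -31709 + (16 - 52*(-27) - 16*9 - 108) = -31709 + (16 + 1404 - 144 - 108) = -31709 + 1168 = -30541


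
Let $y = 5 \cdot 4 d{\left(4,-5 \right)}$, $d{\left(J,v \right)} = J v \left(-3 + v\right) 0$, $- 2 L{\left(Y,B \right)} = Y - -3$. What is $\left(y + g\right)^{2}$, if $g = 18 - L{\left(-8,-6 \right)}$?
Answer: $\frac{961}{4} \approx 240.25$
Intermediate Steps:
$L{\left(Y,B \right)} = - \frac{3}{2} - \frac{Y}{2}$ ($L{\left(Y,B \right)} = - \frac{Y - -3}{2} = - \frac{Y + 3}{2} = - \frac{3 + Y}{2} = - \frac{3}{2} - \frac{Y}{2}$)
$g = \frac{31}{2}$ ($g = 18 - \left(- \frac{3}{2} - -4\right) = 18 - \left(- \frac{3}{2} + 4\right) = 18 - \frac{5}{2} = \frac{31}{2} \approx 15.5$)
$d{\left(J,v \right)} = 0$ ($d{\left(J,v \right)} = J v \left(-3 + v\right) 0 = 0$)
$y = 0$ ($y = 5 \cdot 4 \cdot 0 = 20 \cdot 0 = 0$)
$\left(y + g\right)^{2} = \left(0 + \frac{31}{2}\right)^{2} = \left(\frac{31}{2}\right)^{2} = \frac{961}{4}$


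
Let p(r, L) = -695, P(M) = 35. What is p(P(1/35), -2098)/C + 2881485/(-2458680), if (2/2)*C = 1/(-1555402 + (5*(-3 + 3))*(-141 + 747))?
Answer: 177189591381581/163912 ≈ 1.0810e+9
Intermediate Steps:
C = -1/1555402 (C = 1/(-1555402 + (5*(-3 + 3))*(-141 + 747)) = 1/(-1555402 + (5*0)*606) = 1/(-1555402 + 0*606) = 1/(-1555402 + 0) = 1/(-1555402) = -1/1555402 ≈ -6.4292e-7)
p(P(1/35), -2098)/C + 2881485/(-2458680) = -695/(-1/1555402) + 2881485/(-2458680) = -695*(-1555402) + 2881485*(-1/2458680) = 1081004390 - 192099/163912 = 177189591381581/163912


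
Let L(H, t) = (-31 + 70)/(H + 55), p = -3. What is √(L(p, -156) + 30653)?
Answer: √122615/2 ≈ 175.08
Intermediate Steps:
L(H, t) = 39/(55 + H)
√(L(p, -156) + 30653) = √(39/(55 - 3) + 30653) = √(39/52 + 30653) = √(39*(1/52) + 30653) = √(¾ + 30653) = √(122615/4) = √122615/2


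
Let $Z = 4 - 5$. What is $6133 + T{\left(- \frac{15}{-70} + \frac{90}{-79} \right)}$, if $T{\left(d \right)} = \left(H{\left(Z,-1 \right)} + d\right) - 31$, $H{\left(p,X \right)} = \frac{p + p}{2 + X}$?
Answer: $\frac{6745577}{1106} \approx 6099.1$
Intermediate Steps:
$Z = -1$
$H{\left(p,X \right)} = \frac{2 p}{2 + X}$
$T{\left(d \right)} = -33 + d$ ($T{\left(d \right)} = \left(2 \left(-1\right) \frac{1}{2 - 1} + d\right) - 31 = \left(2 \left(-1\right) 1^{-1} + d\right) - 31 = \left(2 \left(-1\right) 1 + d\right) - 31 = \left(-2 + d\right) - 31 = -33 + d$)
$6133 + T{\left(- \frac{15}{-70} + \frac{90}{-79} \right)} = 6133 + \left(-33 + \left(- \frac{15}{-70} + \frac{90}{-79}\right)\right) = 6133 + \left(-33 + \left(\left(-15\right) \left(- \frac{1}{70}\right) + 90 \left(- \frac{1}{79}\right)\right)\right) = 6133 + \left(-33 + \left(\frac{3}{14} - \frac{90}{79}\right)\right) = 6133 - \frac{37521}{1106} = \frac{6745577}{1106}$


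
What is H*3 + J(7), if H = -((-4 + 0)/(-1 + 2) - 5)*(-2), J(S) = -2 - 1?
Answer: -57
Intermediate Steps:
J(S) = -3
H = -18 (H = -(-4/1 - 5)*(-2) = -(-4*1 - 5)*(-2) = -(-4 - 5)*(-2) = -1*(-9)*(-2) = 9*(-2) = -18)
H*3 + J(7) = -18*3 - 3 = -54 - 3 = -57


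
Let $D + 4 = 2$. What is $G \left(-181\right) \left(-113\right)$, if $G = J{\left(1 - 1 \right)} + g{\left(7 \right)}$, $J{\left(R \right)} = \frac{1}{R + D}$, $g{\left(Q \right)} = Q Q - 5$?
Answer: $\frac{1779411}{2} \approx 8.8971 \cdot 10^{5}$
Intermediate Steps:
$D = -2$ ($D = -4 + 2 = -2$)
$g{\left(Q \right)} = -5 + Q^{2}$ ($g{\left(Q \right)} = Q^{2} - 5 = -5 + Q^{2}$)
$J{\left(R \right)} = \frac{1}{-2 + R}$ ($J{\left(R \right)} = \frac{1}{R - 2} = \frac{1}{-2 + R}$)
$G = \frac{87}{2}$ ($G = \frac{1}{-2 + \left(1 - 1\right)} - \left(5 - 7^{2}\right) = \frac{1}{-2 + \left(1 - 1\right)} + \left(-5 + 49\right) = \frac{1}{-2 + 0} + 44 = \frac{1}{-2} + 44 = - \frac{1}{2} + 44 = \frac{87}{2} \approx 43.5$)
$G \left(-181\right) \left(-113\right) = \frac{87}{2} \left(-181\right) \left(-113\right) = \left(- \frac{15747}{2}\right) \left(-113\right) = \frac{1779411}{2}$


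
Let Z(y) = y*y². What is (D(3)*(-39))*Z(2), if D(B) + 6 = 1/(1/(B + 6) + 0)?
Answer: -936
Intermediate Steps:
Z(y) = y³
D(B) = B (D(B) = -6 + 1/(1/(B + 6) + 0) = -6 + 1/(1/(6 + B) + 0) = -6 + 1/(1/(6 + B)) = -6 + (6 + B) = B)
(D(3)*(-39))*Z(2) = (3*(-39))*2³ = -117*8 = -936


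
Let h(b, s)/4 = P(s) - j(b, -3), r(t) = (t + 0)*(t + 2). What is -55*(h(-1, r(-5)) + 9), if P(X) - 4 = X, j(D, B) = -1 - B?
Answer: -4235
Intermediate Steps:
P(X) = 4 + X
r(t) = t*(2 + t)
h(b, s) = 8 + 4*s (h(b, s) = 4*((4 + s) - (-1 - 1*(-3))) = 4*((4 + s) - (-1 + 3)) = 4*((4 + s) - 1*2) = 4*((4 + s) - 2) = 4*(2 + s) = 8 + 4*s)
-55*(h(-1, r(-5)) + 9) = -55*((8 + 4*(-5*(2 - 5))) + 9) = -55*((8 + 4*(-5*(-3))) + 9) = -55*((8 + 4*15) + 9) = -55*((8 + 60) + 9) = -55*(68 + 9) = -55*77 = -4235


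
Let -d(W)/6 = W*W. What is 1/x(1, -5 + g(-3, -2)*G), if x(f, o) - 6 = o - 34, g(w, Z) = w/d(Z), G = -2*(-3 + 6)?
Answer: -4/135 ≈ -0.029630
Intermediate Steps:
G = -6 (G = -2*3 = -6)
d(W) = -6*W**2 (d(W) = -6*W*W = -6*W**2)
g(w, Z) = -w/(6*Z**2) (g(w, Z) = w/((-6*Z**2)) = w*(-1/(6*Z**2)) = -w/(6*Z**2))
x(f, o) = -28 + o (x(f, o) = 6 + (o - 34) = 6 + (-34 + o) = -28 + o)
1/x(1, -5 + g(-3, -2)*G) = 1/(-28 + (-5 - 1/6*(-3)/(-2)**2*(-6))) = 1/(-28 + (-5 - 1/6*(-3)*1/4*(-6))) = 1/(-28 + (-5 + (1/8)*(-6))) = 1/(-28 + (-5 - 3/4)) = 1/(-28 - 23/4) = 1/(-135/4) = -4/135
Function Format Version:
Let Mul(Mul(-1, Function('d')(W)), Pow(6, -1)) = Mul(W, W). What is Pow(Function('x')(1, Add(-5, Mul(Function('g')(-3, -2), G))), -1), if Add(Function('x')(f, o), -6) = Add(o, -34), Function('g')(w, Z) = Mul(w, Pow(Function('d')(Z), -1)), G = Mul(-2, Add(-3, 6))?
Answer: Rational(-4, 135) ≈ -0.029630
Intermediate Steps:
G = -6 (G = Mul(-2, 3) = -6)
Function('d')(W) = Mul(-6, Pow(W, 2)) (Function('d')(W) = Mul(-6, Mul(W, W)) = Mul(-6, Pow(W, 2)))
Function('g')(w, Z) = Mul(Rational(-1, 6), w, Pow(Z, -2)) (Function('g')(w, Z) = Mul(w, Pow(Mul(-6, Pow(Z, 2)), -1)) = Mul(w, Mul(Rational(-1, 6), Pow(Z, -2))) = Mul(Rational(-1, 6), w, Pow(Z, -2)))
Function('x')(f, o) = Add(-28, o) (Function('x')(f, o) = Add(6, Add(o, -34)) = Add(6, Add(-34, o)) = Add(-28, o))
Pow(Function('x')(1, Add(-5, Mul(Function('g')(-3, -2), G))), -1) = Pow(Add(-28, Add(-5, Mul(Mul(Rational(-1, 6), -3, Pow(-2, -2)), -6))), -1) = Pow(Add(-28, Add(-5, Mul(Mul(Rational(-1, 6), -3, Rational(1, 4)), -6))), -1) = Pow(Add(-28, Add(-5, Mul(Rational(1, 8), -6))), -1) = Pow(Add(-28, Add(-5, Rational(-3, 4))), -1) = Pow(Add(-28, Rational(-23, 4)), -1) = Pow(Rational(-135, 4), -1) = Rational(-4, 135)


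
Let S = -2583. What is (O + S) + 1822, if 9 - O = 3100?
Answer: -3852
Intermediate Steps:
O = -3091 (O = 9 - 1*3100 = 9 - 3100 = -3091)
(O + S) + 1822 = (-3091 - 2583) + 1822 = -5674 + 1822 = -3852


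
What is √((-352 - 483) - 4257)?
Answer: 2*I*√1273 ≈ 71.358*I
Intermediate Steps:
√((-352 - 483) - 4257) = √(-835 - 4257) = √(-5092) = 2*I*√1273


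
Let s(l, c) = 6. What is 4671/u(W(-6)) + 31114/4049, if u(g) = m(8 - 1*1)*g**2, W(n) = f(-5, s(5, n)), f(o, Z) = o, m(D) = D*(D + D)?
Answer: 95142179/9920050 ≈ 9.5909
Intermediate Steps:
m(D) = 2*D**2 (m(D) = D*(2*D) = 2*D**2)
W(n) = -5
u(g) = 98*g**2 (u(g) = (2*(8 - 1*1)**2)*g**2 = (2*(8 - 1)**2)*g**2 = (2*7**2)*g**2 = (2*49)*g**2 = 98*g**2)
4671/u(W(-6)) + 31114/4049 = 4671/((98*(-5)**2)) + 31114/4049 = 4671/((98*25)) + 31114*(1/4049) = 4671/2450 + 31114/4049 = 95142179/9920050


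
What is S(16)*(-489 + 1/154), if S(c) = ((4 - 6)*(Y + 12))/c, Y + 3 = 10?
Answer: 1430795/1232 ≈ 1161.4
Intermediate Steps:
Y = 7 (Y = -3 + 10 = 7)
S(c) = -38/c (S(c) = ((4 - 6)*(7 + 12))/c = (-2*19)/c = -38/c)
S(16)*(-489 + 1/154) = (-38/16)*(-489 + 1/154) = (-38*1/16)*(-489 + 1/154) = -19/8*(-75305/154) = 1430795/1232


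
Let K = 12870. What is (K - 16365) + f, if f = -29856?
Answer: -33351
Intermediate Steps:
(K - 16365) + f = (12870 - 16365) - 29856 = -3495 - 29856 = -33351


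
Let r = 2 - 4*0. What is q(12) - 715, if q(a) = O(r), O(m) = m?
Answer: -713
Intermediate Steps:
r = 2 (r = 2 + 0 = 2)
q(a) = 2
q(12) - 715 = 2 - 715 = -713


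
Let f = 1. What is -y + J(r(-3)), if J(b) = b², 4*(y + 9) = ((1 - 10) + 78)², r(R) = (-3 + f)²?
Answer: -4661/4 ≈ -1165.3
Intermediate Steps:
r(R) = 4 (r(R) = (-3 + 1)² = (-2)² = 4)
y = 4725/4 (y = -9 + ((1 - 10) + 78)²/4 = -9 + (-9 + 78)²/4 = -9 + (¼)*69² = -9 + (¼)*4761 = -9 + 4761/4 = 4725/4 ≈ 1181.3)
-y + J(r(-3)) = -1*4725/4 + 4² = -4725/4 + 16 = -4661/4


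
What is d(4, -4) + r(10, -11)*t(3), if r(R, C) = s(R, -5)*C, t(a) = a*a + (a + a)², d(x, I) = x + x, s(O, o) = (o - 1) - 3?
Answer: 4463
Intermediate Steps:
s(O, o) = -4 + o (s(O, o) = (-1 + o) - 3 = -4 + o)
d(x, I) = 2*x
t(a) = 5*a² (t(a) = a² + (2*a)² = a² + 4*a² = 5*a²)
r(R, C) = -9*C (r(R, C) = (-4 - 5)*C = -9*C)
d(4, -4) + r(10, -11)*t(3) = 2*4 + (-9*(-11))*(5*3²) = 8 + 99*(5*9) = 8 + 99*45 = 8 + 4455 = 4463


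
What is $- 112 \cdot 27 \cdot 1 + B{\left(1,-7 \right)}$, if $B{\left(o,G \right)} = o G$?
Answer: $-3031$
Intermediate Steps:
$B{\left(o,G \right)} = G o$
$- 112 \cdot 27 \cdot 1 + B{\left(1,-7 \right)} = - 112 \cdot 27 \cdot 1 - 7 = \left(-112\right) 27 - 7 = -3024 - 7 = -3031$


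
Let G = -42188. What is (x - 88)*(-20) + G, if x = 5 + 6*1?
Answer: -40648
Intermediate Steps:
x = 11 (x = 5 + 6 = 11)
(x - 88)*(-20) + G = (11 - 88)*(-20) - 42188 = -77*(-20) - 42188 = 1540 - 42188 = -40648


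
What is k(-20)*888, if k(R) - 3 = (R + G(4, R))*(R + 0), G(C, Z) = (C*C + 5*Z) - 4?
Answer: 1920744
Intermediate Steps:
G(C, Z) = -4 + C**2 + 5*Z (G(C, Z) = (C**2 + 5*Z) - 4 = -4 + C**2 + 5*Z)
k(R) = 3 + R*(12 + 6*R) (k(R) = 3 + (R + (-4 + 4**2 + 5*R))*(R + 0) = 3 + (R + (-4 + 16 + 5*R))*R = 3 + (R + (12 + 5*R))*R = 3 + (12 + 6*R)*R = 3 + R*(12 + 6*R))
k(-20)*888 = (3 + 6*(-20)**2 + 12*(-20))*888 = (3 + 6*400 - 240)*888 = (3 + 2400 - 240)*888 = 2163*888 = 1920744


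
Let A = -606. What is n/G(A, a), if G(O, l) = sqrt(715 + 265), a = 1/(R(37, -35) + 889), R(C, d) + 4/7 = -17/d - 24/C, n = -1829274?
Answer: -914637*sqrt(5)/35 ≈ -58434.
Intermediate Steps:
R(C, d) = -4/7 - 24/C - 17/d (R(C, d) = -4/7 + (-17/d - 24/C) = -4/7 + (-24/C - 17/d) = -4/7 - 24/C - 17/d)
a = 1295/1150304 (a = 1/((-4/7 - 24/37 - 17/(-35)) + 889) = 1/((-4/7 - 24*1/37 - 17*(-1/35)) + 889) = 1/((-4/7 - 24/37 + 17/35) + 889) = 1/(-951/1295 + 889) = 1/(1150304/1295) = 1295/1150304 ≈ 0.0011258)
G(O, l) = 14*sqrt(5) (G(O, l) = sqrt(980) = 14*sqrt(5))
n/G(A, a) = -1829274*sqrt(5)/70 = -914637*sqrt(5)/35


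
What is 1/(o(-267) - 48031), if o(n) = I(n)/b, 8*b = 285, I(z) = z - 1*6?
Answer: -95/4563673 ≈ -2.0817e-5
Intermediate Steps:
I(z) = -6 + z (I(z) = z - 6 = -6 + z)
b = 285/8 (b = (⅛)*285 = 285/8 ≈ 35.625)
o(n) = -16/95 + 8*n/285 (o(n) = (-6 + n)/(285/8) = (-6 + n)*(8/285) = -16/95 + 8*n/285)
1/(o(-267) - 48031) = 1/((-16/95 + (8/285)*(-267)) - 48031) = 1/((-16/95 - 712/95) - 48031) = 1/(-728/95 - 48031) = 1/(-4563673/95) = -95/4563673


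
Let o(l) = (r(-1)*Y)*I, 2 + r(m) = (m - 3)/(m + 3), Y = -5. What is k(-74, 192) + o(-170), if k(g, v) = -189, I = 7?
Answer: -49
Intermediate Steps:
r(m) = -2 + (-3 + m)/(3 + m) (r(m) = -2 + (m - 3)/(m + 3) = -2 + (-3 + m)/(3 + m))
o(l) = 140 (o(l) = (((-9 - 1*(-1))/(3 - 1))*(-5))*7 = (((-9 + 1)/2)*(-5))*7 = (((1/2)*(-8))*(-5))*7 = -4*(-5)*7 = 20*7 = 140)
k(-74, 192) + o(-170) = -189 + 140 = -49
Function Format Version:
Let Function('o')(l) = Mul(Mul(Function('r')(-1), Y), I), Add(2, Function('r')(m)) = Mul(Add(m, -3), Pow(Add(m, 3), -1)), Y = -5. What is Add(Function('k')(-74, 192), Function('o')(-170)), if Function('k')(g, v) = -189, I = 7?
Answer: -49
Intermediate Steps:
Function('r')(m) = Add(-2, Mul(Pow(Add(3, m), -1), Add(-3, m))) (Function('r')(m) = Add(-2, Mul(Add(m, -3), Pow(Add(m, 3), -1))) = Add(-2, Mul(Add(-3, m), Pow(Add(3, m), -1))) = Add(-2, Mul(Pow(Add(3, m), -1), Add(-3, m))))
Function('o')(l) = 140 (Function('o')(l) = Mul(Mul(Mul(Pow(Add(3, -1), -1), Add(-9, Mul(-1, -1))), -5), 7) = Mul(Mul(Mul(Pow(2, -1), Add(-9, 1)), -5), 7) = Mul(Mul(Mul(Rational(1, 2), -8), -5), 7) = Mul(Mul(-4, -5), 7) = Mul(20, 7) = 140)
Add(Function('k')(-74, 192), Function('o')(-170)) = Add(-189, 140) = -49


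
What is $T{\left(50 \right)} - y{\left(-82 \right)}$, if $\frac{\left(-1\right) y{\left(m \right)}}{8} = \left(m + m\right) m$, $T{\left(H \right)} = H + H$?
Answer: $107684$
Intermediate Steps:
$T{\left(H \right)} = 2 H$
$y{\left(m \right)} = - 16 m^{2}$ ($y{\left(m \right)} = - 8 \left(m + m\right) m = - 8 \cdot 2 m m = - 8 \cdot 2 m^{2} = - 16 m^{2}$)
$T{\left(50 \right)} - y{\left(-82 \right)} = 2 \cdot 50 - - 16 \left(-82\right)^{2} = 100 - \left(-16\right) 6724 = 100 - -107584 = 100 + 107584 = 107684$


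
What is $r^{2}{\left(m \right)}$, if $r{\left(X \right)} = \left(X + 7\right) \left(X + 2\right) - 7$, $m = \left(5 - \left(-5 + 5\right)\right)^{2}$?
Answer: $734449$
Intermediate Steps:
$m = 25$ ($m = \left(5 - 0\right)^{2} = \left(5 + 0\right)^{2} = 5^{2} = 25$)
$r{\left(X \right)} = -7 + \left(2 + X\right) \left(7 + X\right)$ ($r{\left(X \right)} = \left(7 + X\right) \left(2 + X\right) - 7 = \left(2 + X\right) \left(7 + X\right) - 7 = -7 + \left(2 + X\right) \left(7 + X\right)$)
$r^{2}{\left(m \right)} = \left(7 + 25^{2} + 9 \cdot 25\right)^{2} = \left(7 + 625 + 225\right)^{2} = 857^{2} = 734449$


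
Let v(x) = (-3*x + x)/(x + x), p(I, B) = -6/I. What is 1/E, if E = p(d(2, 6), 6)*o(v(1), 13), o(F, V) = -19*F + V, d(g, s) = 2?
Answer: -1/96 ≈ -0.010417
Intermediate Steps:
v(x) = -1 (v(x) = (-2*x)/((2*x)) = (-2*x)*(1/(2*x)) = -1)
o(F, V) = V - 19*F
E = -96 (E = (-6/2)*(13 - 19*(-1)) = (-6*½)*(13 + 19) = -3*32 = -96)
1/E = 1/(-96) = -1/96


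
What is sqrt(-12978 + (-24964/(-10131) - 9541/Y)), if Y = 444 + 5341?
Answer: I*sqrt(44575051954220937435)/58607835 ≈ 113.92*I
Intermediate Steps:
Y = 5785
sqrt(-12978 + (-24964/(-10131) - 9541/Y)) = sqrt(-12978 + (-24964/(-10131) - 9541/5785)) = sqrt(-12978 + (-24964*(-1/10131) - 9541*1/5785)) = sqrt(-12978 + (24964/10131 - 9541/5785)) = sqrt(-12978 + 47756869/58607835) = sqrt(-760564725761/58607835) = I*sqrt(44575051954220937435)/58607835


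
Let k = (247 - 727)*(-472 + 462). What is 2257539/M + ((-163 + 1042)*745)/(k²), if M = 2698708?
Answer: 896349349789/1036303872000 ≈ 0.86495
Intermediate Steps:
k = 4800 (k = -480*(-10) = 4800)
2257539/M + ((-163 + 1042)*745)/(k²) = 2257539/2698708 + ((-163 + 1042)*745)/(4800²) = 2257539*(1/2698708) + (879*745)/23040000 = 2257539/2698708 + 654855*(1/23040000) = 2257539/2698708 + 43657/1536000 = 896349349789/1036303872000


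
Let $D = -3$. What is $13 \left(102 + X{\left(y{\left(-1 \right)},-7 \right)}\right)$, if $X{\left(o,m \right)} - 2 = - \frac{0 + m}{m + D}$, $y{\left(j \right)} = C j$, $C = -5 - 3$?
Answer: $\frac{13429}{10} \approx 1342.9$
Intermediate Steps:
$C = -8$
$y{\left(j \right)} = - 8 j$
$X{\left(o,m \right)} = 2 - \frac{m}{-3 + m}$ ($X{\left(o,m \right)} = 2 - \frac{0 + m}{m - 3} = 2 - \frac{m}{-3 + m}$)
$13 \left(102 + X{\left(y{\left(-1 \right)},-7 \right)}\right) = 13 \left(102 + \frac{-6 - 7}{-3 - 7}\right) = 13 \left(102 + \frac{1}{-10} \left(-13\right)\right) = 13 \left(102 - - \frac{13}{10}\right) = 13 \left(102 + \frac{13}{10}\right) = 13 \cdot \frac{1033}{10} = \frac{13429}{10}$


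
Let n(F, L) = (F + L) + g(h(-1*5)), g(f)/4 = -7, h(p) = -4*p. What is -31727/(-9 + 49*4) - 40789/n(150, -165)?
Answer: 6263282/8041 ≈ 778.92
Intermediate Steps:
g(f) = -28 (g(f) = 4*(-7) = -28)
n(F, L) = -28 + F + L (n(F, L) = (F + L) - 28 = -28 + F + L)
-31727/(-9 + 49*4) - 40789/n(150, -165) = -31727/(-9 + 49*4) - 40789/(-28 + 150 - 165) = -31727/(-9 + 196) - 40789/(-43) = -31727/187 - 40789*(-1/43) = -31727*1/187 + 40789/43 = -31727/187 + 40789/43 = 6263282/8041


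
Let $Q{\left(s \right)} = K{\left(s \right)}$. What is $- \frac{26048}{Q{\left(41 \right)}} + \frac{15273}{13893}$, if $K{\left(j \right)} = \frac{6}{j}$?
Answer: $- \frac{2472864631}{13893} \approx -1.7799 \cdot 10^{5}$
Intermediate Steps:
$Q{\left(s \right)} = \frac{6}{s}$
$- \frac{26048}{Q{\left(41 \right)}} + \frac{15273}{13893} = - \frac{26048}{6 \cdot \frac{1}{41}} + \frac{15273}{13893} = - \frac{26048}{6 \cdot \frac{1}{41}} + 15273 \cdot \frac{1}{13893} = - \frac{26048}{\frac{6}{41}} + \frac{5091}{4631} = \left(-26048\right) \frac{41}{6} + \frac{5091}{4631} = - \frac{533984}{3} + \frac{5091}{4631} = - \frac{2472864631}{13893}$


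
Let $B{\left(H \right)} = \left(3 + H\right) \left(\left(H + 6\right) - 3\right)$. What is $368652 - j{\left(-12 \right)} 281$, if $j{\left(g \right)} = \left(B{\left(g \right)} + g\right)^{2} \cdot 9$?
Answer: $-11671917$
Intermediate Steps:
$B{\left(H \right)} = \left(3 + H\right)^{2}$ ($B{\left(H \right)} = \left(3 + H\right) \left(\left(6 + H\right) - 3\right) = \left(3 + H\right) \left(3 + H\right) = \left(3 + H\right)^{2}$)
$j{\left(g \right)} = 9 \left(g + \left(3 + g\right)^{2}\right)^{2}$ ($j{\left(g \right)} = \left(\left(3 + g\right)^{2} + g\right)^{2} \cdot 9 = \left(g + \left(3 + g\right)^{2}\right)^{2} \cdot 9 = 9 \left(g + \left(3 + g\right)^{2}\right)^{2}$)
$368652 - j{\left(-12 \right)} 281 = 368652 - 9 \left(-12 + \left(3 - 12\right)^{2}\right)^{2} \cdot 281 = 368652 - 9 \left(-12 + \left(-9\right)^{2}\right)^{2} \cdot 281 = 368652 - 9 \left(-12 + 81\right)^{2} \cdot 281 = 368652 - 9 \cdot 69^{2} \cdot 281 = 368652 - 9 \cdot 4761 \cdot 281 = 368652 - 42849 \cdot 281 = 368652 - 12040569 = -11671917$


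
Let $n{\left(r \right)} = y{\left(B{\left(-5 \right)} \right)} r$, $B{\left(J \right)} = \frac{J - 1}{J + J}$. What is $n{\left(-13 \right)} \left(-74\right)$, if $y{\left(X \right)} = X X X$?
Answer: $\frac{25974}{125} \approx 207.79$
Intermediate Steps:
$B{\left(J \right)} = \frac{-1 + J}{2 J}$
$y{\left(X \right)} = X^{3}$ ($y{\left(X \right)} = X^{2} X = X^{3}$)
$n{\left(r \right)} = \frac{27 r}{125}$ ($n{\left(r \right)} = \left(\frac{-1 - 5}{2 \left(-5\right)}\right)^{3} r = \left(\frac{1}{2} \left(- \frac{1}{5}\right) \left(-6\right)\right)^{3} r = \left(\frac{3}{5}\right)^{3} r = \frac{27 r}{125}$)
$n{\left(-13 \right)} \left(-74\right) = \frac{27}{125} \left(-13\right) \left(-74\right) = \left(- \frac{351}{125}\right) \left(-74\right) = \frac{25974}{125}$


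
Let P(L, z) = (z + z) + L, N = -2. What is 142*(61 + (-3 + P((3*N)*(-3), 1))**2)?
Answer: 49700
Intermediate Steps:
P(L, z) = L + 2*z (P(L, z) = 2*z + L = L + 2*z)
142*(61 + (-3 + P((3*N)*(-3), 1))**2) = 142*(61 + (-3 + ((3*(-2))*(-3) + 2*1))**2) = 142*(61 + (-3 + (-6*(-3) + 2))**2) = 142*(61 + (-3 + (18 + 2))**2) = 142*(61 + (-3 + 20)**2) = 142*(61 + 17**2) = 142*(61 + 289) = 142*350 = 49700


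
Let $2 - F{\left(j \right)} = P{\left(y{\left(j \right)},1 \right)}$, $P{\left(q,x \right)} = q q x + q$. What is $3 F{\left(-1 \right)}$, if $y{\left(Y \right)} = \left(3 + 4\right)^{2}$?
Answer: $-7344$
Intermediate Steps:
$y{\left(Y \right)} = 49$ ($y{\left(Y \right)} = 7^{2} = 49$)
$P{\left(q,x \right)} = q + x q^{2}$ ($P{\left(q,x \right)} = q^{2} x + q = x q^{2} + q = q + x q^{2}$)
$F{\left(j \right)} = -2448$ ($F{\left(j \right)} = 2 - 49 \left(1 + 49 \cdot 1\right) = 2 - 49 \left(1 + 49\right) = 2 - 49 \cdot 50 = 2 - 2450 = -2448$)
$3 F{\left(-1 \right)} = 3 \left(-2448\right) = -7344$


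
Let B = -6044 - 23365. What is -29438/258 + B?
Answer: -3808480/129 ≈ -29523.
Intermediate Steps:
B = -29409
-29438/258 + B = -29438/258 - 29409 = -29438*1/258 - 29409 = -14719/129 - 29409 = -3808480/129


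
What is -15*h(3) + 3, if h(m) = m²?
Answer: -132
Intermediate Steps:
-15*h(3) + 3 = -15*3² + 3 = -15*9 + 3 = -135 + 3 = -132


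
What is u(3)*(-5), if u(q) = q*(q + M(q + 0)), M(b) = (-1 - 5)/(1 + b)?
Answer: -45/2 ≈ -22.500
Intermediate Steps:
M(b) = -6/(1 + b)
u(q) = q*(q - 6/(1 + q)) (u(q) = q*(q - 6/(1 + (q + 0))) = q*(q - 6/(1 + q)))
u(3)*(-5) = (3*(-6 + 3*(1 + 3))/(1 + 3))*(-5) = (3*(-6 + 3*4)/4)*(-5) = (3*(¼)*(-6 + 12))*(-5) = (3*(¼)*6)*(-5) = (9/2)*(-5) = -45/2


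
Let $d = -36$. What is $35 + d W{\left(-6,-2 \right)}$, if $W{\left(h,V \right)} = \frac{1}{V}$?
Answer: $53$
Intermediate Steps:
$35 + d W{\left(-6,-2 \right)} = 35 - \frac{36}{-2} = 35 - -18 = 35 + 18 = 53$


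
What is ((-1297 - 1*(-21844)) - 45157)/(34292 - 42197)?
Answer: 4922/1581 ≈ 3.1132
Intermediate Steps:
((-1297 - 1*(-21844)) - 45157)/(34292 - 42197) = ((-1297 + 21844) - 45157)/(-7905) = (20547 - 45157)*(-1/7905) = -24610*(-1/7905) = 4922/1581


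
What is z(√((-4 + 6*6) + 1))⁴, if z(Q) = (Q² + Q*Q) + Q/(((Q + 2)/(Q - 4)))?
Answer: 9654169625793/707281 + 844308303696*√33/707281 ≈ 2.0507e+7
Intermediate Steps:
z(Q) = 2*Q² + Q*(-4 + Q)/(2 + Q) (z(Q) = (Q² + Q²) + Q/(((2 + Q)/(-4 + Q))) = 2*Q² + Q/(((2 + Q)/(-4 + Q))) = 2*Q² + Q*((-4 + Q)/(2 + Q)) = 2*Q² + Q*(-4 + Q)/(2 + Q))
z(√((-4 + 6*6) + 1))⁴ = (√((-4 + 6*6) + 1)*(-4 + 2*(√((-4 + 6*6) + 1))² + 5*√((-4 + 6*6) + 1))/(2 + √((-4 + 6*6) + 1)))⁴ = (√((-4 + 36) + 1)*(-4 + 2*(√((-4 + 36) + 1))² + 5*√((-4 + 36) + 1))/(2 + √((-4 + 36) + 1)))⁴ = (√(32 + 1)*(-4 + 2*(√(32 + 1))² + 5*√(32 + 1))/(2 + √(32 + 1)))⁴ = (√33*(-4 + 2*(√33)² + 5*√33)/(2 + √33))⁴ = (√33*(-4 + 2*33 + 5*√33)/(2 + √33))⁴ = (√33*(-4 + 66 + 5*√33)/(2 + √33))⁴ = (√33*(62 + 5*√33)/(2 + √33))⁴ = 1089*(62 + 5*√33)⁴/(2 + √33)⁴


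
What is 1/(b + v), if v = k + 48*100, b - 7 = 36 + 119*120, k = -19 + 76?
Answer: 1/19180 ≈ 5.2138e-5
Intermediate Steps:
k = 57
b = 14323 (b = 7 + (36 + 119*120) = 7 + (36 + 14280) = 7 + 14316 = 14323)
v = 4857 (v = 57 + 48*100 = 57 + 4800 = 4857)
1/(b + v) = 1/(14323 + 4857) = 1/19180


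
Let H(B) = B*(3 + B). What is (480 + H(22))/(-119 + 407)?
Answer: 515/144 ≈ 3.5764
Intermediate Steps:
(480 + H(22))/(-119 + 407) = (480 + 22*(3 + 22))/(-119 + 407) = (480 + 22*25)/288 = (480 + 550)*(1/288) = 1030*(1/288) = 515/144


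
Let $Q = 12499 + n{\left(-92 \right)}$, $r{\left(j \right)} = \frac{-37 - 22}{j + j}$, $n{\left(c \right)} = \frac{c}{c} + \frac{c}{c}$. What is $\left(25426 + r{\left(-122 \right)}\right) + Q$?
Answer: $\frac{9254247}{244} \approx 37927.0$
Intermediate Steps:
$n{\left(c \right)} = 2$ ($n{\left(c \right)} = 1 + 1 = 2$)
$r{\left(j \right)} = - \frac{59}{2 j}$
$Q = 12501$ ($Q = 12499 + 2 = 12501$)
$\left(25426 + r{\left(-122 \right)}\right) + Q = \left(25426 - \frac{59}{2 \left(-122\right)}\right) + 12501 = \left(25426 - - \frac{59}{244}\right) + 12501 = \left(25426 + \frac{59}{244}\right) + 12501 = \frac{6204003}{244} + 12501 = \frac{9254247}{244}$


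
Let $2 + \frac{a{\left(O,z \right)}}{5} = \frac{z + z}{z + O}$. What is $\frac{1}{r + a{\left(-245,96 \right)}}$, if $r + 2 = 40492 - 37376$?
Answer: $\frac{149}{461536} \approx 0.00032284$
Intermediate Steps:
$a{\left(O,z \right)} = -10 + \frac{10 z}{O + z}$ ($a{\left(O,z \right)} = -10 + 5 \frac{z + z}{z + O} = -10 + 5 \frac{2 z}{O + z} = -10 + \frac{10 z}{O + z}$)
$r = 3114$ ($r = -2 + \left(40492 - 37376\right) = -2 + 3116 = 3114$)
$\frac{1}{r + a{\left(-245,96 \right)}} = \frac{1}{3114 - - \frac{2450}{-245 + 96}} = \frac{1}{3114 - - \frac{2450}{-149}} = \frac{1}{3114 - \left(-2450\right) \left(- \frac{1}{149}\right)} = \frac{1}{3114 - \frac{2450}{149}} = \frac{1}{\frac{461536}{149}} = \frac{149}{461536}$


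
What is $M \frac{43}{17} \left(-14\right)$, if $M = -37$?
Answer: $\frac{22274}{17} \approx 1310.2$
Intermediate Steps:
$M \frac{43}{17} \left(-14\right) = - 37 \cdot \frac{43}{17} \left(-14\right) = - 37 \cdot 43 \cdot \frac{1}{17} \left(-14\right) = \left(-37\right) \frac{43}{17} \left(-14\right) = \left(- \frac{1591}{17}\right) \left(-14\right) = \frac{22274}{17}$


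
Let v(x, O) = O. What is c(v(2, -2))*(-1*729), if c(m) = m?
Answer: 1458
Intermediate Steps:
c(v(2, -2))*(-1*729) = -(-2)*729 = -2*(-729) = 1458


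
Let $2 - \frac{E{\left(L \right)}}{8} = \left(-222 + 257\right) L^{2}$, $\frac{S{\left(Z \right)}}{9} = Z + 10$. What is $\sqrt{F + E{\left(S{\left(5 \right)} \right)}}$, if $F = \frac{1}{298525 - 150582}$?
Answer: $\frac{i \sqrt{111689680569399073}}{147943} \approx 2259.0 i$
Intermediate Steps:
$S{\left(Z \right)} = 90 + 9 Z$ ($S{\left(Z \right)} = 9 \left(Z + 10\right) = 9 \left(10 + Z\right) = 90 + 9 Z$)
$E{\left(L \right)} = 16 - 280 L^{2}$ ($E{\left(L \right)} = 16 - 8 \left(-222 + 257\right) L^{2} = 16 - 8 \cdot 35 L^{2} = 16 - 280 L^{2}$)
$F = \frac{1}{147943} \approx 6.7594 \cdot 10^{-6}$
$\sqrt{F + E{\left(S{\left(5 \right)} \right)}} = \sqrt{\frac{1}{147943} + \left(16 - 280 \left(90 + 9 \cdot 5\right)^{2}\right)} = \sqrt{\frac{1}{147943} + \left(16 - 280 \left(90 + 45\right)^{2}\right)} = \sqrt{\frac{1}{147943} + \left(16 - 280 \cdot 135^{2}\right)} = \sqrt{\frac{1}{147943} + \left(16 - 5103000\right)} = \sqrt{\frac{1}{147943} - 5102984} = \sqrt{- \frac{754950761911}{147943}} = \frac{i \sqrt{111689680569399073}}{147943}$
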